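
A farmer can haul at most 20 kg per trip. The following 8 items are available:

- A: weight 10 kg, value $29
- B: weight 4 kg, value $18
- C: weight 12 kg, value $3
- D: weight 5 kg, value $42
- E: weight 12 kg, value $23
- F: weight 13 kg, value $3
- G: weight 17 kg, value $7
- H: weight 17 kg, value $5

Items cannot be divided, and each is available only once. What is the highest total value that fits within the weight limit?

Check high-value combinations within 20 kg:
- A+B+D: weight 10+4+5=19, value 29+18+42=89
- A+D: weight 10+5=15, value 29+42=71
- D+E: weight 5+12=17, value 42+23=65
Best: $89.

$89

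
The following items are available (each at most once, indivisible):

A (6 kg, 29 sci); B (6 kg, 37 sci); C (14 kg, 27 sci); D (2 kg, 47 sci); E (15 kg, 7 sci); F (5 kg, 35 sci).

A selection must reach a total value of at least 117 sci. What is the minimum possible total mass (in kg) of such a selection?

13

Subsets with value ≥ 117, sorted by total mass:
- B+D+F: mass 13, value 119
- A+B+D+F: mass 19, value 148
- B+C+D+F: mass 27, value 146
Minimum mass: 13 kg.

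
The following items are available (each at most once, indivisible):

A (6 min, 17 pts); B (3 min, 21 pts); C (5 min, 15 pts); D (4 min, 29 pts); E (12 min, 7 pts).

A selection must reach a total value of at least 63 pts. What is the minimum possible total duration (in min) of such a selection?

12

Subsets with value ≥ 63, sorted by total duration:
- B+C+D: duration 12, value 65
- A+B+D: duration 13, value 67
- A+B+C+D: duration 18, value 82
Minimum duration: 12 min.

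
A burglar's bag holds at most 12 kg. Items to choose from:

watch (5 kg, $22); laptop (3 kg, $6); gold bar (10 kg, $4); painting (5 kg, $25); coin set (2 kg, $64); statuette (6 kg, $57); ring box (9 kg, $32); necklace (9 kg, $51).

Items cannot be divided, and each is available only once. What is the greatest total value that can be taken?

Check high-value combinations within 12 kg:
- laptop+coin set+statuette: weight 3+2+6=11, value 6+64+57=127
- coin set+statuette: weight 2+6=8, value 64+57=121
- coin set+necklace: weight 2+9=11, value 64+51=115
- watch+painting+coin set: weight 5+5+2=12, value 22+25+64=111
- coin set+ring box: weight 2+9=11, value 64+32=96
Best: $127.

$127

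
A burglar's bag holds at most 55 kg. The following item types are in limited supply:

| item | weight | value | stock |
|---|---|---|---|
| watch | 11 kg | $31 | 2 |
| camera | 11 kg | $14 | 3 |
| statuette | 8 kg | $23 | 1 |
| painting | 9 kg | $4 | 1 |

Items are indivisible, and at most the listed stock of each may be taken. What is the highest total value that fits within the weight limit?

Best selections within weight 55 and stock limits:
- 2×watch + 2×camera + 1×statuette: weight 52, value 113
- 2×watch + 3×camera: weight 55, value 104
Best: $113.

$113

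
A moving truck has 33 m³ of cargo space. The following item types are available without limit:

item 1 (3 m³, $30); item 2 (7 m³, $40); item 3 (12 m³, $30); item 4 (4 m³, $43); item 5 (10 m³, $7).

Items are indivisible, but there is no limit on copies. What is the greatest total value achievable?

Best value-per-unit is item 4 at 43/4; filling with it alone gives 8×43 = 344.
Optimal mix: 3×item 1 + 6×item 4 → volume 33, value 348.

$348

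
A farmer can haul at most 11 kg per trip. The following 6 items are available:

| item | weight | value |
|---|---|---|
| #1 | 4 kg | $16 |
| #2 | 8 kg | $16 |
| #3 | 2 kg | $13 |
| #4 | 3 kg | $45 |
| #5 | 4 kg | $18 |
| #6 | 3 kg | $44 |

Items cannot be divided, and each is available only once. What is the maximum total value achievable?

Check high-value combinations within 11 kg:
- #4+#5+#6: weight 3+4+3=10, value 45+18+44=107
- #1+#4+#6: weight 4+3+3=10, value 16+45+44=105
- #3+#4+#6: weight 2+3+3=8, value 13+45+44=102
Best: $107.

$107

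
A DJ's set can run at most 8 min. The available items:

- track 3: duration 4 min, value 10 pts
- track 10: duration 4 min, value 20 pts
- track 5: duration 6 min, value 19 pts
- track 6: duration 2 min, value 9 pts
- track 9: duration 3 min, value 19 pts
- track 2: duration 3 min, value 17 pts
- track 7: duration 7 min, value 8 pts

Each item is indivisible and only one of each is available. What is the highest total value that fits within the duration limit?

45 pts

Check high-value combinations within 8 min:
- track 6+track 9+track 2: duration 2+3+3=8, value 9+19+17=45
- track 10+track 9: duration 4+3=7, value 20+19=39
- track 10+track 2: duration 4+3=7, value 20+17=37
- track 9+track 2: duration 3+3=6, value 19+17=36
Best: 45 pts.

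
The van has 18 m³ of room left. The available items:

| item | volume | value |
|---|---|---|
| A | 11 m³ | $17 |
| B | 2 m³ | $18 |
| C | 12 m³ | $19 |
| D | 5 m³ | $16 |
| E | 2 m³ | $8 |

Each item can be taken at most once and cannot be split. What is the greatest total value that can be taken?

$51

This is a 0/1 knapsack; check combinations near the capacity.
- A+B+D: volume 11+2+5=18, value 17+18+16=51
- B+C+E: volume 2+12+2=16, value 18+19+8=45
- A+B+E: volume 11+2+2=15, value 17+18+8=43
- B+D+E: volume 2+5+2=9, value 18+16+8=42
- A+D+E: volume 11+5+2=18, value 17+16+8=41
Best: $51.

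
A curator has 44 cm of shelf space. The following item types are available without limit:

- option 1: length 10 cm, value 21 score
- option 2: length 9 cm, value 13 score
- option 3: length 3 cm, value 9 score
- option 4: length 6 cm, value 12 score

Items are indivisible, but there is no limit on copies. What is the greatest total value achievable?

126 score

Best value-per-unit is option 3 at 9/3, and filling with it alone uses length 14×3=42. No mix of the others beats 14×9 = 126.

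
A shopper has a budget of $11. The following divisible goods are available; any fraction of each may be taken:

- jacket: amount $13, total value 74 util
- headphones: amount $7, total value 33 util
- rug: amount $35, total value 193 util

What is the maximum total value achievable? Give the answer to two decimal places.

62.62

Take in order of value per unit:
- jacket (74/13 per unit): 11 of 13 → value 11×74/13 = 62.6154, running total 62.62
Total 62.62.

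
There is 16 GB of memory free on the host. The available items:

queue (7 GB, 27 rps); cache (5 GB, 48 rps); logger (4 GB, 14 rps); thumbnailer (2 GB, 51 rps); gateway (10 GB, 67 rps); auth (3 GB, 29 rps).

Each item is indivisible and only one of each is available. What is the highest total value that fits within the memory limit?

147 rps

Check high-value combinations within 16 GB:
- thumbnailer+gateway+auth: memory 2+10+3=15, value 51+67+29=147
- cache+logger+thumbnailer+auth: memory 5+4+2+3=14, value 48+14+51+29=142
- logger+thumbnailer+gateway: memory 4+2+10=16, value 14+51+67=132
- cache+thumbnailer+auth: memory 5+2+3=10, value 48+51+29=128
- queue+cache+thumbnailer: memory 7+5+2=14, value 27+48+51=126
Best: 147 rps.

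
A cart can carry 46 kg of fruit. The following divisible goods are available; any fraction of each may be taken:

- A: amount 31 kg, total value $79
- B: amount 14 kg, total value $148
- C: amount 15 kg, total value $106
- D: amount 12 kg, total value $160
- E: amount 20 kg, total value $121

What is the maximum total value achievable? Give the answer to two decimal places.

Take in order of value per unit:
- D (160/12 per unit): all 12 → value 160, running total 160.00
- B (148/14 per unit): all 14 → value 148, running total 308.00
- C (106/15 per unit): all 15 → value 106, running total 414.00
- E (121/20 per unit): 5 of 20 → value 5×121/20 = 30.2500, running total 444.25
Total 444.25.

444.25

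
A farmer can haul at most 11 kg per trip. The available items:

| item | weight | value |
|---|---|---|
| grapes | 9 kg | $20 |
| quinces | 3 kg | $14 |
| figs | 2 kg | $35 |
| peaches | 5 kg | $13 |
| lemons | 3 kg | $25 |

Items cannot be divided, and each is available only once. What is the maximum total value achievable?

$74

Check high-value combinations within 11 kg:
- quinces+figs+lemons: weight 3+2+3=8, value 14+35+25=74
- figs+peaches+lemons: weight 2+5+3=10, value 35+13+25=73
- quinces+figs+peaches: weight 3+2+5=10, value 14+35+13=62
- figs+lemons: weight 2+3=5, value 35+25=60
Best: $74.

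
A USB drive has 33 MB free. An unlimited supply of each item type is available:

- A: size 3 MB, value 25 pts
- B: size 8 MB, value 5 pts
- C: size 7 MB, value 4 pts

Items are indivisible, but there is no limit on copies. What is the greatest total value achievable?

Best value-per-unit is A at 25/3, and filling with it alone uses size 11×3=33. No mix of the others beats 11×25 = 275.

275 pts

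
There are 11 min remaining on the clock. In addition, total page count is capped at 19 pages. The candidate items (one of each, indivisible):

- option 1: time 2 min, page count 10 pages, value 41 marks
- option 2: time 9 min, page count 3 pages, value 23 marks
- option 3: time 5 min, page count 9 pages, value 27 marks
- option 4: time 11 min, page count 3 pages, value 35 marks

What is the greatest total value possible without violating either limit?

68 marks

Feasible sets respecting both limits:
- option 1+option 3: time 7, page count 19, value 68
- option 1+option 2: time 11, page count 13, value 64
- option 1: time 2, page count 10, value 41
Best: 68 marks.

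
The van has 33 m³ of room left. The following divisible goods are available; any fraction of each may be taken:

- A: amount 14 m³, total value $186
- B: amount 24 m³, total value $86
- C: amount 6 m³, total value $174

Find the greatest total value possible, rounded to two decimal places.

Take in order of value per unit:
- C (174/6 per unit): all 6 → value 174, running total 174.00
- A (186/14 per unit): all 14 → value 186, running total 360.00
- B (86/24 per unit): 13 of 24 → value 13×86/24 = 46.5833, running total 406.58
Total 406.58.

406.58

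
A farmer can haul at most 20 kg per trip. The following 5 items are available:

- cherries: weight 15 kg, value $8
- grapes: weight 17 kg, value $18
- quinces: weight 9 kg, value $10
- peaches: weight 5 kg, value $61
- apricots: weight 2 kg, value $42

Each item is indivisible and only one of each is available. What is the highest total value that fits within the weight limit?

$113

Check high-value combinations within 20 kg:
- quinces+peaches+apricots: weight 9+5+2=16, value 10+61+42=113
- peaches+apricots: weight 5+2=7, value 61+42=103
- quinces+peaches: weight 9+5=14, value 10+61=71
- cherries+peaches: weight 15+5=20, value 8+61=69
- peaches: weight 5, value 61
Best: $113.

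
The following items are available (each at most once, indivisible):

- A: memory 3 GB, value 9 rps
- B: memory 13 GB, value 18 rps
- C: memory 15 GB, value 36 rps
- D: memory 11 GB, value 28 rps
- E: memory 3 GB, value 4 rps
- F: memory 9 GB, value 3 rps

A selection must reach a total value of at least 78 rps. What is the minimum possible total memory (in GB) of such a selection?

39

Subsets with value ≥ 78, sorted by total memory:
- B+C+D: memory 39, value 82
- A+C+D+E+F: memory 41, value 80
Minimum memory: 39 GB.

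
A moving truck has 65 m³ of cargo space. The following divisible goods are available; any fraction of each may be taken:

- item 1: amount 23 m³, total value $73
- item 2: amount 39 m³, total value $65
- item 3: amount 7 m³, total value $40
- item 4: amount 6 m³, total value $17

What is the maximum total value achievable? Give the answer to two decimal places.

178.33

Take in order of value per unit:
- item 3 (40/7 per unit): all 7 → value 40, running total 40.00
- item 1 (73/23 per unit): all 23 → value 73, running total 113.00
- item 4 (17/6 per unit): all 6 → value 17, running total 130.00
- item 2 (65/39 per unit): 29 of 39 → value 29×65/39 = 48.3333, running total 178.33
Total 178.33.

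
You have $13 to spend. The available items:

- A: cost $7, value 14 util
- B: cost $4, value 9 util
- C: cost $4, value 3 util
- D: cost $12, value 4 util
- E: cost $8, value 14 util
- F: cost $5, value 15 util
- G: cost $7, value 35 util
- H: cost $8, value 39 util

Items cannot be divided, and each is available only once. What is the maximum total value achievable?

Check high-value combinations within $13:
- F+H: cost 5+8=13, value 15+39=54
- F+G: cost 5+7=12, value 15+35=50
- B+H: cost 4+8=12, value 9+39=48
- B+G: cost 4+7=11, value 9+35=44
- C+H: cost 4+8=12, value 3+39=42
Best: 54 util.

54 util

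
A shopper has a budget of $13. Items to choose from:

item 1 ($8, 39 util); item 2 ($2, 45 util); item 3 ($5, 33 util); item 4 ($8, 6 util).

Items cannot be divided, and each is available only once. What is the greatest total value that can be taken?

Check high-value combinations within $13:
- item 1+item 2: cost 8+2=10, value 39+45=84
- item 2+item 3: cost 2+5=7, value 45+33=78
- item 1+item 3: cost 8+5=13, value 39+33=72
- item 2+item 4: cost 2+8=10, value 45+6=51
- item 2: cost 2, value 45
Best: 84 util.

84 util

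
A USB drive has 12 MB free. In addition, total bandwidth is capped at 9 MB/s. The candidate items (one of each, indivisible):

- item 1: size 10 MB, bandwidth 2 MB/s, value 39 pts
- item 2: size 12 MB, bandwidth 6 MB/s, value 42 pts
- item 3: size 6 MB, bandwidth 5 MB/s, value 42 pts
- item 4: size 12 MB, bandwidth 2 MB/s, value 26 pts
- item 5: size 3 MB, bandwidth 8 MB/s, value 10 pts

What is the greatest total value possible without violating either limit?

Feasible sets respecting both limits:
- item 2: size 12, bandwidth 6, value 42
- item 3: size 6, bandwidth 5, value 42
- item 1: size 10, bandwidth 2, value 39
Best: 42 pts.

42 pts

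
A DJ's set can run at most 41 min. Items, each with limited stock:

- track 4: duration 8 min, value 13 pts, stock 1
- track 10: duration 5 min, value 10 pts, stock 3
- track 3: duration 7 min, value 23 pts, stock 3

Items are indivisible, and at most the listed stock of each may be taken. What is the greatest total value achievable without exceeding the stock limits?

Best selections within duration 41 and stock limits:
- 1×track 4 + 2×track 10 + 3×track 3: duration 39, value 102
- 3×track 10 + 3×track 3: duration 36, value 99
- 1×track 4 + 1×track 10 + 3×track 3: duration 34, value 92
Best: 102 pts.

102 pts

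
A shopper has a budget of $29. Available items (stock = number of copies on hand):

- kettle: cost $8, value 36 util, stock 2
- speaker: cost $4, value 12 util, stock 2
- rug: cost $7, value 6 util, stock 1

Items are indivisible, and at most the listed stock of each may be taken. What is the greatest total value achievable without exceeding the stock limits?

96 util

Top feasible selections:
- 2×kettle + 2×speaker: cost 24, value 96
- 2×kettle + 1×speaker + 1×rug: cost 27, value 90
- 2×kettle + 1×speaker: cost 20, value 84
Best: 96 util.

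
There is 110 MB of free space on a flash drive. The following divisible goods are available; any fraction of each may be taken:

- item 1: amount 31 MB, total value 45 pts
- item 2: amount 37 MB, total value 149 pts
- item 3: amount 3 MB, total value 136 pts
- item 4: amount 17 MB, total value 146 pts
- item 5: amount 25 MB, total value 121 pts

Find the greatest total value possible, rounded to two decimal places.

592.65

Take in order of value per unit:
- item 3 (136/3 per unit): all 3 → value 136, running total 136.00
- item 4 (146/17 per unit): all 17 → value 146, running total 282.00
- item 5 (121/25 per unit): all 25 → value 121, running total 403.00
- item 2 (149/37 per unit): all 37 → value 149, running total 552.00
- item 1 (45/31 per unit): 28 of 31 → value 28×45/31 = 40.6452, running total 592.65
Total 592.65.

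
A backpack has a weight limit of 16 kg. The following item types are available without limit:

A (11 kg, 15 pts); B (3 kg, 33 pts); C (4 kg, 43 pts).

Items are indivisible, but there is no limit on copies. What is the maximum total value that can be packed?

Best value-per-unit is B at 33/3; filling with it alone gives 5×33 = 165.
Optimal mix: 4×B + 1×C → weight 16, value 175.

175 pts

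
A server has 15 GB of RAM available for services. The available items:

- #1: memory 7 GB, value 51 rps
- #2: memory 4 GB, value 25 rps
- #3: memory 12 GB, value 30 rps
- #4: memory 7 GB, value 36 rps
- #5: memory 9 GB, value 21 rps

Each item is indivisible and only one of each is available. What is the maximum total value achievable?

This is a 0/1 knapsack; check combinations near the capacity.
- #1+#4: memory 7+7=14, value 51+36=87
- #1+#2: memory 7+4=11, value 51+25=76
- #2+#4: memory 4+7=11, value 25+36=61
- #1: memory 7, value 51
- #2+#5: memory 4+9=13, value 25+21=46
Best: 87 rps.

87 rps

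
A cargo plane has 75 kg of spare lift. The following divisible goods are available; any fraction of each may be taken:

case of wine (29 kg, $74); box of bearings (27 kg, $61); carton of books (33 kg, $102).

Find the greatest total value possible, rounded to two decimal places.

Take in order of value per unit:
- carton of books (102/33 per unit): all 33 → value 102, running total 102.00
- case of wine (74/29 per unit): all 29 → value 74, running total 176.00
- box of bearings (61/27 per unit): 13 of 27 → value 13×61/27 = 29.3704, running total 205.37
Total 205.37.

205.37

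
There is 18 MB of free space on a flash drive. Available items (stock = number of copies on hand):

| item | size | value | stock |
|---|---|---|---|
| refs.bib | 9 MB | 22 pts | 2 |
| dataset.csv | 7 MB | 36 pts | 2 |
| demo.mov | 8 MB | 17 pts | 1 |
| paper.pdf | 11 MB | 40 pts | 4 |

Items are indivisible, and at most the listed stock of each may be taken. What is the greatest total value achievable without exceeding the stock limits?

Best selections within size 18 and stock limits:
- 1×dataset.csv + 1×paper.pdf: size 18, value 76
- 2×dataset.csv: size 14, value 72
Best: 76 pts.

76 pts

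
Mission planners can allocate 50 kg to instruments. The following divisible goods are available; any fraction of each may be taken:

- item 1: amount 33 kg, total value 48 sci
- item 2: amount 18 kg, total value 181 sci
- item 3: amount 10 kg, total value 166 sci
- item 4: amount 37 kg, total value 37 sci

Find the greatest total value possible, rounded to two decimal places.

Take in order of value per unit:
- item 3 (166/10 per unit): all 10 → value 166, running total 166.00
- item 2 (181/18 per unit): all 18 → value 181, running total 347.00
- item 1 (48/33 per unit): 22 of 33 → value 22×48/33 = 32.0000, running total 379.00
Total 379.00.

379.00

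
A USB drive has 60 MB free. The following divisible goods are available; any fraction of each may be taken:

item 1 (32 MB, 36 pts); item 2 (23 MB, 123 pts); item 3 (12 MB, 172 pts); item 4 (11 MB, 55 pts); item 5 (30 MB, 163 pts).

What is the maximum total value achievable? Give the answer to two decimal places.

Take in order of value per unit:
- item 3 (172/12 per unit): all 12 → value 172, running total 172.00
- item 5 (163/30 per unit): all 30 → value 163, running total 335.00
- item 2 (123/23 per unit): 18 of 23 → value 18×123/23 = 96.2609, running total 431.26
Total 431.26.

431.26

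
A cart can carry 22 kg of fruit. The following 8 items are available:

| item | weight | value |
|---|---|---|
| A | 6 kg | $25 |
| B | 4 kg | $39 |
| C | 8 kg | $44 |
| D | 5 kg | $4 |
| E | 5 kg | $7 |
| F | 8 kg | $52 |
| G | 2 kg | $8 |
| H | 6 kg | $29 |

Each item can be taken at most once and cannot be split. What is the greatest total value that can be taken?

Check high-value combinations within 22 kg:
- B+C+F+G: weight 4+8+8+2=22, value 39+44+52+8=143
- B+C+F: weight 4+8+8=20, value 39+44+52=135
- B+F+G+H: weight 4+8+2+6=20, value 39+52+8+29=128
- C+F+H: weight 8+8+6=22, value 44+52+29=125
- A+B+F+G: weight 6+4+8+2=20, value 25+39+52+8=124
Best: $143.

$143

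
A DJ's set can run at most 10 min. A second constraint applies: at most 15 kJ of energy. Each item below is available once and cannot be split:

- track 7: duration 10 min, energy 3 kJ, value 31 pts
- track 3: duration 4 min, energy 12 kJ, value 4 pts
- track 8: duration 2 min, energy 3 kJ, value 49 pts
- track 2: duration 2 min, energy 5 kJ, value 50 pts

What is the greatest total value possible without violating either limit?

Feasible sets respecting both limits:
- track 8+track 2: duration 4, energy 8, value 99
- track 3+track 8: duration 6, energy 15, value 53
- track 2: duration 2, energy 5, value 50
Best: 99 pts.

99 pts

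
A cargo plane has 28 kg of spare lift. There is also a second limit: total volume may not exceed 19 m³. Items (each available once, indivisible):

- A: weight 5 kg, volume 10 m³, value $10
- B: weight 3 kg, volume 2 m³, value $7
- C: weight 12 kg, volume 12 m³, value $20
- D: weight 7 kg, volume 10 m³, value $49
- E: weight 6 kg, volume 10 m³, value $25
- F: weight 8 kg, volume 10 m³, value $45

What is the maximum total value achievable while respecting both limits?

$56

Feasible sets respecting both limits:
- B+D: weight 10, volume 12, value 56
- B+F: weight 11, volume 12, value 52
- D: weight 7, volume 10, value 49
Best: $56.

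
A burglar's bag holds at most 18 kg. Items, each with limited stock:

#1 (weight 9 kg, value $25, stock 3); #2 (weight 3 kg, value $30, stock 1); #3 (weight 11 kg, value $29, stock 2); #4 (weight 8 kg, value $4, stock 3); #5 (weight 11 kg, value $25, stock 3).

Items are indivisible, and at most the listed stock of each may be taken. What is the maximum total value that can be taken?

Top feasible selections:
- 1×#2 + 1×#3: weight 14, value 59
- 1×#1 + 1×#2: weight 12, value 55
Best: $59.

$59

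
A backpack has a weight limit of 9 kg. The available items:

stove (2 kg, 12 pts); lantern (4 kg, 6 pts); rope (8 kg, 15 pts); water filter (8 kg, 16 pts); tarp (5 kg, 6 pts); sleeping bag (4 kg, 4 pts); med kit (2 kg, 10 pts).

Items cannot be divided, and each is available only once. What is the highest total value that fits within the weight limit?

28 pts

Check high-value combinations within 9 kg:
- stove+lantern+med kit: weight 2+4+2=8, value 12+6+10=28
- stove+tarp+med kit: weight 2+5+2=9, value 12+6+10=28
- stove+sleeping bag+med kit: weight 2+4+2=8, value 12+4+10=26
- stove+med kit: weight 2+2=4, value 12+10=22
Best: 28 pts.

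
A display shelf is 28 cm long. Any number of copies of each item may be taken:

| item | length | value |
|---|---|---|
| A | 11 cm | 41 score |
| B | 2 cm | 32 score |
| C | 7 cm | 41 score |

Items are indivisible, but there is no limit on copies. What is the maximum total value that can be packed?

Best value-per-unit is B at 32/2, and filling with it alone uses length 14×2=28. No mix of the others beats 14×32 = 448.

448 score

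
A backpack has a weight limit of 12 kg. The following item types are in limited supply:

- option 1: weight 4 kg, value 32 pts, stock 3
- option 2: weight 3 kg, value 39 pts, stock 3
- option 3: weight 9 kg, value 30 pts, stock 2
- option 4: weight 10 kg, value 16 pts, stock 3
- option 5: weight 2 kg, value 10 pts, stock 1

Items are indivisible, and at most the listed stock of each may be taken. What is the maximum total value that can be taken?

Best selections within weight 12 and stock limits:
- 3×option 2 + 1×option 5: weight 11, value 127
- 1×option 1 + 2×option 2 + 1×option 5: weight 12, value 120
Best: 127 pts.

127 pts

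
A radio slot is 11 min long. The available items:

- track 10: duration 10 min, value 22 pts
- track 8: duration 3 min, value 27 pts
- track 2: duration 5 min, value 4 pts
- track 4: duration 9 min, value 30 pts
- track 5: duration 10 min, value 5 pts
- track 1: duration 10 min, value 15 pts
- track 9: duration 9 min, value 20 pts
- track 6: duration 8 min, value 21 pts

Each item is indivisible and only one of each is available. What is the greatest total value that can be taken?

48 pts

Check high-value combinations within 11 min:
- track 8+track 6: duration 3+8=11, value 27+21=48
- track 8+track 2: duration 3+5=8, value 27+4=31
- track 4: duration 9, value 30
Best: 48 pts.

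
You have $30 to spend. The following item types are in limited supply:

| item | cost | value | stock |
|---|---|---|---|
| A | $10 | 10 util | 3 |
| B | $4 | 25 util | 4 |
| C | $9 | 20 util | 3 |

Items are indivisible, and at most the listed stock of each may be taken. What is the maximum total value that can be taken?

120 util

Best selections within cost 30 and stock limits:
- 4×B + 1×C: cost 25, value 120
- 3×B + 2×C: cost 30, value 115
- 1×A + 4×B: cost 26, value 110
- 4×B: cost 16, value 100
Best: 120 util.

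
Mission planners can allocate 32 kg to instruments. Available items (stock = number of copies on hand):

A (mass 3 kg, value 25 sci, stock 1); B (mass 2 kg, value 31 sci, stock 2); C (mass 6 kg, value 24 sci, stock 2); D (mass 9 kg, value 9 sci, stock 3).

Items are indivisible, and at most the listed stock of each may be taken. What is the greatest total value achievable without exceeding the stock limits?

Best selections within mass 32 and stock limits:
- 1×A + 2×B + 2×C + 1×D: mass 28, value 144
- 1×A + 2×B + 2×C: mass 19, value 135
- 1×A + 2×B + 1×C + 2×D: mass 31, value 129
- 1×A + 2×B + 1×C + 1×D: mass 22, value 120
Best: 144 sci.

144 sci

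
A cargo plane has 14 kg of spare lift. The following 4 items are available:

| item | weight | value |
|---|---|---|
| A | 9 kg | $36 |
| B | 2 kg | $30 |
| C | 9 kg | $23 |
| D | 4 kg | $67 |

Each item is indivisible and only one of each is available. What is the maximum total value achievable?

Check high-value combinations within 14 kg:
- A+D: weight 9+4=13, value 36+67=103
- B+D: weight 2+4=6, value 30+67=97
- C+D: weight 9+4=13, value 23+67=90
- D: weight 4, value 67
- A+B: weight 9+2=11, value 36+30=66
Best: $103.

$103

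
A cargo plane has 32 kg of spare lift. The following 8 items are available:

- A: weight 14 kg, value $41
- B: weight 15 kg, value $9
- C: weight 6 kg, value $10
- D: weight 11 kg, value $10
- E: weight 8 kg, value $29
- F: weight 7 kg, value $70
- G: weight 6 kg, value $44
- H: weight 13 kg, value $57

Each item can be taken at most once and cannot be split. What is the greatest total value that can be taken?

$181

Check high-value combinations within 32 kg:
- C+F+G+H: weight 6+7+6+13=32, value 10+70+44+57=181
- F+G+H: weight 7+6+13=26, value 70+44+57=171
- E+F+H: weight 8+7+13=28, value 29+70+57=156
- A+F+G: weight 14+7+6=27, value 41+70+44=155
Best: $181.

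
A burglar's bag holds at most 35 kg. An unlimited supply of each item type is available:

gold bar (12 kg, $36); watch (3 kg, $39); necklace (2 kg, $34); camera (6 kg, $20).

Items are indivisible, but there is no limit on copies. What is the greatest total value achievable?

$583

Best value-per-unit is necklace at 34/2; filling with it alone gives 17×34 = 578.
Optimal mix: 1×watch + 16×necklace → weight 35, value 583.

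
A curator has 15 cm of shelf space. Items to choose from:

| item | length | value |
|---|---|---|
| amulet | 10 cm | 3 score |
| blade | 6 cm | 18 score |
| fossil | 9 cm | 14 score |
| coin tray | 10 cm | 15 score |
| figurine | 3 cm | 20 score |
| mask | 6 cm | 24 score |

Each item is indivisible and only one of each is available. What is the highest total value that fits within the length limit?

Check high-value combinations within 15 cm:
- blade+figurine+mask: length 6+3+6=15, value 18+20+24=62
- figurine+mask: length 3+6=9, value 20+24=44
- blade+mask: length 6+6=12, value 18+24=42
- blade+figurine: length 6+3=9, value 18+20=38
Best: 62 score.

62 score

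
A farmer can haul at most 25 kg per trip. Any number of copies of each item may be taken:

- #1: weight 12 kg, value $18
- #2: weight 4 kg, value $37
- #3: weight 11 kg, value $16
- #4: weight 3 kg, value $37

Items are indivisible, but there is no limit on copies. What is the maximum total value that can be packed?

Best value-per-unit is #4 at 37/3; filling with it alone gives 8×37 = 296.
Optimal mix: 1×#2 + 7×#4 → weight 25, value 296.

$296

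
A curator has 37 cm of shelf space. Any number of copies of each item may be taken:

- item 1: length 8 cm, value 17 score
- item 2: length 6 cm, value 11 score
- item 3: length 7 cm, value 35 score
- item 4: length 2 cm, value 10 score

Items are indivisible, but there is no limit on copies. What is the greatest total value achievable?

185 score

Best value-per-unit is item 3 at 35/7; filling with it alone gives 5×35 = 175.
Optimal mix: 5×item 3 + 1×item 4 → length 37, value 185.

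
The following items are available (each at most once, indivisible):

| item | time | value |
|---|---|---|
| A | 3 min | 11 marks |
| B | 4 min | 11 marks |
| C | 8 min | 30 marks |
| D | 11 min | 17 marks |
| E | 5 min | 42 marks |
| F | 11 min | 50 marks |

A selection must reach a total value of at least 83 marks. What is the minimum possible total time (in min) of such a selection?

Subsets with value ≥ 83, sorted by total time:
- E+F: time 16, value 92
- A+C+E: time 16, value 83
- B+C+E: time 17, value 83
Minimum time: 16 min.

16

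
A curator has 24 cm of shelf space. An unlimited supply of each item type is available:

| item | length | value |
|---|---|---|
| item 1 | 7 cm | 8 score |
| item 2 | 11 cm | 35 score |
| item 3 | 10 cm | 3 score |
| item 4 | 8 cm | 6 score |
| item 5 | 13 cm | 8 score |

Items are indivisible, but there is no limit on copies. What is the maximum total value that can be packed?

Best value-per-unit is item 2 at 35/11, and filling with it alone uses length 2×11=22. No mix of the others beats 2×35 = 70.

70 score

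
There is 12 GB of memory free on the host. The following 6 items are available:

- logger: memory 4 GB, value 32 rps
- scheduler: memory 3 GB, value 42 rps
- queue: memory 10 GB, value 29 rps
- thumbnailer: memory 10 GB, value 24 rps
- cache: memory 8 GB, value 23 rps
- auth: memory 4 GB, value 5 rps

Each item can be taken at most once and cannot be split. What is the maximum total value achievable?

79 rps

Check high-value combinations within 12 GB:
- logger+scheduler+auth: memory 4+3+4=11, value 32+42+5=79
- logger+scheduler: memory 4+3=7, value 32+42=74
- scheduler+cache: memory 3+8=11, value 42+23=65
Best: 79 rps.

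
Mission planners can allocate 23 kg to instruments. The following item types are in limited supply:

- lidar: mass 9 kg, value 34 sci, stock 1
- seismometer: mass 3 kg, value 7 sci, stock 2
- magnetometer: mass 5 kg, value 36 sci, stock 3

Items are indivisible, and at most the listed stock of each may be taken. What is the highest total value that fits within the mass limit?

Top feasible selections:
- 2×seismometer + 3×magnetometer: mass 21, value 122
- 1×seismometer + 3×magnetometer: mass 18, value 115
Best: 122 sci.

122 sci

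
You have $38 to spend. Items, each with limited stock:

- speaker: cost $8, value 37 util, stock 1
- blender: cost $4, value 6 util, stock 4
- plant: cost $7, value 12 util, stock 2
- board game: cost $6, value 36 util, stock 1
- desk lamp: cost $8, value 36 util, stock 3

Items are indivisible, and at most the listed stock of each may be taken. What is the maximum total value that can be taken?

181 util

Top feasible selections:
- 1×speaker + 1×board game + 3×desk lamp: cost 38, value 181
- 1×speaker + 1×plant + 1×board game + 2×desk lamp: cost 37, value 157
- 1×speaker + 2×blender + 1×board game + 2×desk lamp: cost 38, value 157
- 1×plant + 1×board game + 3×desk lamp: cost 37, value 156
Best: 181 util.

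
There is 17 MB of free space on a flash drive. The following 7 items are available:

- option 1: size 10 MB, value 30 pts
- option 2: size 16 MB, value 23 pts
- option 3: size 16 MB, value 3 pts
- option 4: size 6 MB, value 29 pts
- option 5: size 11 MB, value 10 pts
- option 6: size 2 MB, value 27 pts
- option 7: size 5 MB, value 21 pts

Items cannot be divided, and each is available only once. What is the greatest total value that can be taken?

78 pts

Check high-value combinations within 17 MB:
- option 1+option 6+option 7: size 10+2+5=17, value 30+27+21=78
- option 4+option 6+option 7: size 6+2+5=13, value 29+27+21=77
- option 1+option 4: size 10+6=16, value 30+29=59
Best: 78 pts.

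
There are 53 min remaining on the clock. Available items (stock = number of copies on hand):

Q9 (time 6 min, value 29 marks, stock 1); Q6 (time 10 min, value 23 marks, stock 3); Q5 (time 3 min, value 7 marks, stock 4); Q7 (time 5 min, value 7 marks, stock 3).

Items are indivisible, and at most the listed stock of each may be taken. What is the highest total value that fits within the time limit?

133 marks

Top feasible selections:
- 1×Q9 + 3×Q6 + 4×Q5 + 1×Q7: time 53, value 133
- 1×Q9 + 3×Q6 + 4×Q5: time 48, value 126
Best: 133 marks.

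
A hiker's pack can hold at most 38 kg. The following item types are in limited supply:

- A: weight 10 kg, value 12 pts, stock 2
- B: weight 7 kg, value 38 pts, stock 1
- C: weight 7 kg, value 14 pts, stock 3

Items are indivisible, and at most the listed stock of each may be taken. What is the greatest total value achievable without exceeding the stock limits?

Top feasible selections:
- 1×A + 1×B + 3×C: weight 38, value 92
- 1×B + 3×C: weight 28, value 80
- 1×A + 1×B + 2×C: weight 31, value 78
- 2×A + 1×B + 1×C: weight 34, value 76
Best: 92 pts.

92 pts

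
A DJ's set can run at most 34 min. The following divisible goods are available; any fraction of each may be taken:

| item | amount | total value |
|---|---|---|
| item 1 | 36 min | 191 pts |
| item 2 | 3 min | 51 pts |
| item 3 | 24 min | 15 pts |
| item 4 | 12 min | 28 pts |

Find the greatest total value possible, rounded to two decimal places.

Take in order of value per unit:
- item 2 (51/3 per unit): all 3 → value 51, running total 51.00
- item 1 (191/36 per unit): 31 of 36 → value 31×191/36 = 164.4722, running total 215.47
Total 215.47.

215.47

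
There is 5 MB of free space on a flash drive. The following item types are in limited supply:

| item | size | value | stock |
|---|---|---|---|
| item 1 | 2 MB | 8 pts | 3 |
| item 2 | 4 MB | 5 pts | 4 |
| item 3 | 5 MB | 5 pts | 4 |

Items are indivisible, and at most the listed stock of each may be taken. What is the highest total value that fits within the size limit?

16 pts

Top feasible selections:
- 2×item 1: size 4, value 16
- 1×item 1: size 2, value 8
- 1×item 2: size 4, value 5
Best: 16 pts.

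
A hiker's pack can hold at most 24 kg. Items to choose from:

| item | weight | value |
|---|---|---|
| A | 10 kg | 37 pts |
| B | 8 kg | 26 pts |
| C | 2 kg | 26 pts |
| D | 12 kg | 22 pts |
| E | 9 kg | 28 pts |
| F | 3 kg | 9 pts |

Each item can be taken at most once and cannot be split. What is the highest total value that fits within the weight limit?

Check high-value combinations within 24 kg:
- A+C+E+F: weight 10+2+9+3=24, value 37+26+28+9=100
- A+B+C+F: weight 10+8+2+3=23, value 37+26+26+9=98
- A+C+E: weight 10+2+9=21, value 37+26+28=91
Best: 100 pts.

100 pts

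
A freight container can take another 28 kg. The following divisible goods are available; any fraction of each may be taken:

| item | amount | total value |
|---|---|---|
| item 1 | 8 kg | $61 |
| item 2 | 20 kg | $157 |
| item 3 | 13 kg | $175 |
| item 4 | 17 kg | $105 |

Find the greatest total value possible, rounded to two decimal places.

292.75

Take in order of value per unit:
- item 3 (175/13 per unit): all 13 → value 175, running total 175.00
- item 2 (157/20 per unit): 15 of 20 → value 15×157/20 = 117.7500, running total 292.75
Total 292.75.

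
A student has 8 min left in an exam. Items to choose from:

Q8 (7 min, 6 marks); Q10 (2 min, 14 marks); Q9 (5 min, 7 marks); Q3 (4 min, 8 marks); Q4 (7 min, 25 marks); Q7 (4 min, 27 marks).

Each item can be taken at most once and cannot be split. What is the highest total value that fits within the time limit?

41 marks

Check high-value combinations within 8 min:
- Q10+Q7: time 2+4=6, value 14+27=41
- Q3+Q7: time 4+4=8, value 8+27=35
- Q7: time 4, value 27
Best: 41 marks.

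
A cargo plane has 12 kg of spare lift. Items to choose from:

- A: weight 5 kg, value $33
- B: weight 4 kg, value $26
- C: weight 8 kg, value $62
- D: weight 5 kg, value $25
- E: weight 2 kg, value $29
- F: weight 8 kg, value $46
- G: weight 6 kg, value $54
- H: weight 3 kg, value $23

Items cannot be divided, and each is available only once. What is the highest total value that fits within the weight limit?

$109

This is a 0/1 knapsack; check combinations near the capacity.
- B+E+G: weight 4+2+6=12, value 26+29+54=109
- E+G+H: weight 2+6+3=11, value 29+54+23=106
- C+E: weight 8+2=10, value 62+29=91
- A+B+E: weight 5+4+2=11, value 33+26+29=88
Best: $109.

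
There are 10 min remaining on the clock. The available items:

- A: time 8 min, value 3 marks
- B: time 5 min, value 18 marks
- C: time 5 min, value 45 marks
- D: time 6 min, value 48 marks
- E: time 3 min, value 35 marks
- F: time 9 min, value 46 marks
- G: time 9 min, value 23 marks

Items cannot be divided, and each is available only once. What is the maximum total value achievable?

This is a 0/1 knapsack; check combinations near the capacity.
- D+E: time 6+3=9, value 48+35=83
- C+E: time 5+3=8, value 45+35=80
- B+C: time 5+5=10, value 18+45=63
- B+E: time 5+3=8, value 18+35=53
- D: time 6, value 48
Best: 83 marks.

83 marks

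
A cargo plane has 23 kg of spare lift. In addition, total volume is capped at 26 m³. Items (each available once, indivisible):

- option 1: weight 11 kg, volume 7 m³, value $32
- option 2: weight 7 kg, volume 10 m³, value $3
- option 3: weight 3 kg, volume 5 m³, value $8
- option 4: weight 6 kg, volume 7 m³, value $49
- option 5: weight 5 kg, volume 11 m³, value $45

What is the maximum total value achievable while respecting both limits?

$126

Feasible sets respecting both limits:
- option 1+option 4+option 5: weight 22, volume 25, value 126
- option 3+option 4+option 5: weight 14, volume 23, value 102
- option 4+option 5: weight 11, volume 18, value 94
Best: $126.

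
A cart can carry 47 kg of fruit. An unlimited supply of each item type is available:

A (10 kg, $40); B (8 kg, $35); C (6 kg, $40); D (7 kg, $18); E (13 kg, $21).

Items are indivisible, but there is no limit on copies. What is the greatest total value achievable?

Best value-per-unit is C at 40/6; filling with it alone gives 7×40 = 280.
Optimal mix: 1×A + 6×C → weight 46, value 280.

$280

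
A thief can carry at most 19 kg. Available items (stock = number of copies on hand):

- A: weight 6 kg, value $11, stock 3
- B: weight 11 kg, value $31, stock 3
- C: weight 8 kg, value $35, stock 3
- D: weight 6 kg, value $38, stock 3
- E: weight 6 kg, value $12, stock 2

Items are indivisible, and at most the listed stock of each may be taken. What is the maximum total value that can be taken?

Top feasible selections:
- 3×D: weight 18, value 114
- 2×D + 1×E: weight 18, value 88
- 1×A + 2×D: weight 18, value 87
Best: $114.

$114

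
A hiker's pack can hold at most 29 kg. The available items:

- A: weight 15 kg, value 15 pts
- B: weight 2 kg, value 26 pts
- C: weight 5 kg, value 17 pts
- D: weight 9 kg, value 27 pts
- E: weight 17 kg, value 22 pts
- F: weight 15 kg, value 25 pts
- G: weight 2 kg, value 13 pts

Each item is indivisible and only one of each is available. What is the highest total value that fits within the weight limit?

Check high-value combinations within 29 kg:
- B+D+F+G: weight 2+9+15+2=28, value 26+27+25+13=91
- B+C+D+G: weight 2+5+9+2=18, value 26+17+27+13=83
- B+C+F+G: weight 2+5+15+2=24, value 26+17+25+13=81
- A+B+D+G: weight 15+2+9+2=28, value 15+26+27+13=81
Best: 91 pts.

91 pts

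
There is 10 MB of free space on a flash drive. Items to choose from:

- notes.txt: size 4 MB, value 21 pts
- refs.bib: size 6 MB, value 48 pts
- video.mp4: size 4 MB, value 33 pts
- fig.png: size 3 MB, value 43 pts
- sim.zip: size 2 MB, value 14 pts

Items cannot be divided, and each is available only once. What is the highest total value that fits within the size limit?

Check high-value combinations within 10 MB:
- refs.bib+fig.png: size 6+3=9, value 48+43=91
- video.mp4+fig.png+sim.zip: size 4+3+2=9, value 33+43+14=90
- refs.bib+video.mp4: size 6+4=10, value 48+33=81
- notes.txt+fig.png+sim.zip: size 4+3+2=9, value 21+43+14=78
Best: 91 pts.

91 pts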